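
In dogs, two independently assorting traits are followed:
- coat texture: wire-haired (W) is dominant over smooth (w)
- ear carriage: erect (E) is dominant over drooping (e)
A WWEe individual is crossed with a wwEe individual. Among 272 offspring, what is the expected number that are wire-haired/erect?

Dihybrid cross WWEe × wwEe — consider each gene separately:
coat texture: WW × ww → 4 Ww → 4 W_ (out of 4)
ear carriage: Ee × Ee → 1 EE, 2 Ee, 1 ee → 3 E_ : 1 ee (out of 4)
Combine (counts out of 4 × 4 = 16): wire-haired/erect (W_E_) = 4×3 = 12; wire-haired/drooping (W_ee) = 4×1 = 4
Phenotype counts (out of 16): 12 wire-haired/erect, 4 wire-haired/drooping
wire-haired/erect: 12 out of 16 → fraction 3/4
Expected count = 3/4 × 272 = 204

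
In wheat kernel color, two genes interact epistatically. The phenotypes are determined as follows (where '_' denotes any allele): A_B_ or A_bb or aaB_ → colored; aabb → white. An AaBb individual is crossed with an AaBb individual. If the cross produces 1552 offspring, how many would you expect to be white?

Cross: AaBb × AaBb — consider each gene separately:
A gene: Aa × Aa → 1 AA, 2 Aa, 1 aa → 3 A_ : 1 aa (out of 4)
B gene: Bb × Bb → 1 BB, 2 Bb, 1 bb → 3 B_ : 1 bb (out of 4)
Genotype classes (out of 4 × 4 = 16): A_B_ = 3×3 = 9; A_bb = 3×1 = 3; aaB_ = 1×3 = 3; aabb = 1×1 = 1
Apply the phenotype rules: A_B_ (9) + A_bb (3) + aaB_ (3) → colored; aabb (1) → white
Phenotype counts (out of 16): 15 colored, 1 white
white: 1 out of 16 → fraction 1/16
Expected count = 1/16 × 1552 = 97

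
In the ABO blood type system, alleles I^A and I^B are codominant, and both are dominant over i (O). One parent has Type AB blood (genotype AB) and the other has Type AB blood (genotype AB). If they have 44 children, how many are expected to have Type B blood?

Cross: AB × AB
Possible offspring genotypes: 1 AA, 2 AB, 1 BB
Blood type counts: 1 Type A, 2 Type AB, 1 Type B
Probability of Type B: 1/4
Expected count = 1/4 × 44 = 11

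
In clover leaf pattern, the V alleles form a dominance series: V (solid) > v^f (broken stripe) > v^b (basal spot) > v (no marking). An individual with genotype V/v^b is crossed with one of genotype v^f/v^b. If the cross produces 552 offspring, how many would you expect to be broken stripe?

Cross: V/v^b × v^f/v^b
Allele dominance: V > v^f > v^b > v
Offspring genotypes: 1 V/v^f, 1 V/v^b, 1 v^f/v^b, 1 v^b/v^b
Phenotype counts: 2 solid, 1 broken stripe, 1 basal spot
broken stripe: 1 out of 4 → fraction 1/4
Expected count = 1/4 × 552 = 138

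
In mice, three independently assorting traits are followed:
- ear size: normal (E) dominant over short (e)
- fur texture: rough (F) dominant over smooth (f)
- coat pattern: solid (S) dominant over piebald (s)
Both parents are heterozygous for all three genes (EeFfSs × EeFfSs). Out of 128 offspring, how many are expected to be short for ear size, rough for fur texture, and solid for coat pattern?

Trihybrid cross: EeFfSs × EeFfSs
Each trait segregates independently with a 3:1 phenotypic ratio, so each gene contributes 3/4 (dominant) or 1/4 (recessive).
Target: short (ear size), rough (fur texture), solid (coat pattern)
Probability = product of independent per-trait probabilities
= 1/4 × 3/4 × 3/4 = 9/64
Expected count = 9/64 × 128 = 18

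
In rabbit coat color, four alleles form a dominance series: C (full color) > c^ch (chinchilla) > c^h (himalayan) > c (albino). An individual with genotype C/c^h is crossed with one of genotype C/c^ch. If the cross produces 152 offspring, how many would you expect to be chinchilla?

Cross: C/c^h × C/c^ch
Allele dominance: C > c^ch > c^h > c
Offspring genotypes: 1 C/C, 1 C/c^ch, 1 C/c^h, 1 c^ch/c^h
Phenotype counts: 3 full color, 1 chinchilla
chinchilla: 1 out of 4 → fraction 1/4
Expected count = 1/4 × 152 = 38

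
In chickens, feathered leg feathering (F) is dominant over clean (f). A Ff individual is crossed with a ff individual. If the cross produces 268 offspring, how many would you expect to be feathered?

Punnett square for Ff × ff:
Offspring genotypes: 2 Ff, 2 ff
feathered: 2, clean: 2
feathered: 2 out of 4 → fraction 1/2
Expected count = 1/2 × 268 = 134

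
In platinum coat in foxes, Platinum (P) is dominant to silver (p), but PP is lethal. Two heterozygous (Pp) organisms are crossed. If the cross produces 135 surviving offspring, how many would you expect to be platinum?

Cross: Pp × Pp
Punnett square offspring (before lethality): 1 PP, 2 Pp, 1 pp
The PP genotype is lethal (embryos die); surviving offspring: 2 Pp, 1 pp
platinum: 2 out of 3 → fraction 2/3
Expected count = 2/3 × 135 = 90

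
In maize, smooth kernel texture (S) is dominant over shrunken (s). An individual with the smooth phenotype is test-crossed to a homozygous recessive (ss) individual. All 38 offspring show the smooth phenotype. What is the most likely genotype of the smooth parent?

Test cross: ? × ss
All offspring are smooth.
If the unknown parent were heterozygous (Ss), about half of 38 offspring would be shrunken; none are. The unknown parent is most likely homozygous dominant (SS).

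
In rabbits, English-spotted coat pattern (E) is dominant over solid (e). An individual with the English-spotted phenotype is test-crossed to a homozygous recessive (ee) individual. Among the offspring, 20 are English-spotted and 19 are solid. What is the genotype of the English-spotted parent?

Test cross: ? × ee
Offspring: 20 English-spotted, 19 solid — approximately 1:1.
A 1:1 ratio in a test cross indicates the unknown parent is heterozygous (Ee).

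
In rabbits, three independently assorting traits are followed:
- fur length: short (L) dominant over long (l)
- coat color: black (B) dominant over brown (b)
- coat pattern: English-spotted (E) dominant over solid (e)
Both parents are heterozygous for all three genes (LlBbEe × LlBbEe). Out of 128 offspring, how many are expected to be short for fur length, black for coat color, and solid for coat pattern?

Trihybrid cross: LlBbEe × LlBbEe
Each trait segregates independently with a 3:1 phenotypic ratio, so each gene contributes 3/4 (dominant) or 1/4 (recessive).
Target: short (fur length), black (coat color), solid (coat pattern)
Probability = product of independent per-trait probabilities
= 3/4 × 3/4 × 1/4 = 9/64
Expected count = 9/64 × 128 = 18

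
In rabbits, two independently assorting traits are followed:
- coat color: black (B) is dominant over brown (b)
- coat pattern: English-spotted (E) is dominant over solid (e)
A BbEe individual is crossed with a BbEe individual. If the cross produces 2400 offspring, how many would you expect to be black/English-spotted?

Dihybrid cross BbEe × BbEe — consider each gene separately:
coat color: Bb × Bb → 1 BB, 2 Bb, 1 bb → 3 B_ : 1 bb (out of 4)
coat pattern: Ee × Ee → 1 EE, 2 Ee, 1 ee → 3 E_ : 1 ee (out of 4)
Combine (counts out of 4 × 4 = 16): black/English-spotted (B_E_) = 3×3 = 9; black/solid (B_ee) = 3×1 = 3; brown/English-spotted (bbE_) = 1×3 = 3; brown/solid (bbee) = 1×1 = 1
Phenotype counts (out of 16): 9 black/English-spotted, 3 black/solid, 3 brown/English-spotted, 1 brown/solid
black/English-spotted: 9 out of 16 → fraction 9/16
Expected count = 9/16 × 2400 = 1350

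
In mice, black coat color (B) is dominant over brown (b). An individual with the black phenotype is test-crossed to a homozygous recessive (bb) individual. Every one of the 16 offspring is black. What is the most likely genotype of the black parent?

Test cross: ? × bb
All offspring are black.
If the unknown parent were heterozygous (Bb), about half of 16 offspring would be brown; none are. The unknown parent is most likely homozygous dominant (BB).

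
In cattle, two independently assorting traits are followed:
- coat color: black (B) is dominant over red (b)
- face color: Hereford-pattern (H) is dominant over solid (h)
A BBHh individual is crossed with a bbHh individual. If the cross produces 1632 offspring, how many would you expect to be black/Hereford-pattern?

Dihybrid cross BBHh × bbHh — consider each gene separately:
coat color: BB × bb → 4 Bb → 4 B_ (out of 4)
face color: Hh × Hh → 1 HH, 2 Hh, 1 hh → 3 H_ : 1 hh (out of 4)
Combine (counts out of 4 × 4 = 16): black/Hereford-pattern (B_H_) = 4×3 = 12; black/solid (B_hh) = 4×1 = 4
Phenotype counts (out of 16): 12 black/Hereford-pattern, 4 black/solid
black/Hereford-pattern: 12 out of 16 → fraction 3/4
Expected count = 3/4 × 1632 = 1224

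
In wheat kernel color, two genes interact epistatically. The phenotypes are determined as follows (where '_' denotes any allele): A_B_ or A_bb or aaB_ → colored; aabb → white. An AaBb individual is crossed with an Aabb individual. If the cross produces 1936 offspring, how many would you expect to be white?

Cross: AaBb × Aabb — consider each gene separately:
A gene: Aa × Aa → 1 AA, 2 Aa, 1 aa → 3 A_ : 1 aa (out of 4)
B gene: Bb × bb → 2 Bb, 2 bb → 2 B_ : 2 bb (out of 4)
Genotype classes (out of 4 × 4 = 16): A_B_ = 3×2 = 6; A_bb = 3×2 = 6; aaB_ = 1×2 = 2; aabb = 1×2 = 2
Apply the phenotype rules: A_B_ (6) + A_bb (6) + aaB_ (2) → colored; aabb (2) → white
Phenotype counts (out of 16): 14 colored, 2 white
white: 2 out of 16 → fraction 1/8
Expected count = 1/8 × 1936 = 242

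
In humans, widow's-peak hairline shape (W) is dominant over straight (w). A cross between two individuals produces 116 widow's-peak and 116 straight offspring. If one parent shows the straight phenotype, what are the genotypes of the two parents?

Observed offspring: 116 widow's-peak, 116 straight
The observed ratio simplifies to 1:1. One parent shows straight, so its genotype must be ww. A 1:1 offspring split requires the other parent to be heterozygous (Ww).
Parent genotypes: ww × Ww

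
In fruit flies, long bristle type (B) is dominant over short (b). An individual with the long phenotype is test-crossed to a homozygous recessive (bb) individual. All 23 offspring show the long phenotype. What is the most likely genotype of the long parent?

Test cross: ? × bb
All offspring are long.
If the unknown parent were heterozygous (Bb), about half of 23 offspring would be short; none are. The unknown parent is most likely homozygous dominant (BB).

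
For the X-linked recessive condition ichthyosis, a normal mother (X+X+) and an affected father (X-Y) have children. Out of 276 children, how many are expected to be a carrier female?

Cross: X+X+ × X-Y
Offspring: 2 X+X-, 2 X+Y
Probability of a carrier female: 2/4 = 1/2
Expected count = 1/2 × 276 = 138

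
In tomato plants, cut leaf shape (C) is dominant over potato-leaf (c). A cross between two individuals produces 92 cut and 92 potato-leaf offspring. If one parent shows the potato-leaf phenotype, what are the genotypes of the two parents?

Observed offspring: 92 cut, 92 potato-leaf
The observed ratio simplifies to 1:1. One parent shows potato-leaf, so its genotype must be cc. A 1:1 offspring split requires the other parent to be heterozygous (Cc).
Parent genotypes: cc × Cc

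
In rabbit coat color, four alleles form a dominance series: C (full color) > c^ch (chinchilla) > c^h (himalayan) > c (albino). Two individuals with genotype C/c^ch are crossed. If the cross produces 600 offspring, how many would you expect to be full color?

Cross: C/c^ch × C/c^ch
Allele dominance: C > c^ch > c^h > c
Offspring genotypes: 1 C/C, 2 C/c^ch, 1 c^ch/c^ch
Phenotype counts: 3 full color, 1 chinchilla
full color: 3 out of 4 → fraction 3/4
Expected count = 3/4 × 600 = 450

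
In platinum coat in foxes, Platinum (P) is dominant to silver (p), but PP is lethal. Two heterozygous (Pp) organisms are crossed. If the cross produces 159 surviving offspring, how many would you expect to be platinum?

Cross: Pp × Pp
Punnett square offspring (before lethality): 1 PP, 2 Pp, 1 pp
The PP genotype is lethal (embryos die); surviving offspring: 2 Pp, 1 pp
platinum: 2 out of 3 → fraction 2/3
Expected count = 2/3 × 159 = 106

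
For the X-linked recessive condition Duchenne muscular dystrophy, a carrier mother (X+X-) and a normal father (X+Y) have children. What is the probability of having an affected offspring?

Cross: X+X- × X+Y
Offspring: 1 X+X+, 1 X+Y, 1 X+X-, 1 X-Y
Probability of an affected offspring: 1/4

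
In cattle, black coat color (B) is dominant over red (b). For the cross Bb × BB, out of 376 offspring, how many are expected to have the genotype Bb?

Punnett square for Bb × BB:
Offspring genotypes: 2 BB, 2 Bb
Total offspring: 4
Count with target: 2
Probability: 2/4 = 1/2
Expected count = 1/2 × 376 = 188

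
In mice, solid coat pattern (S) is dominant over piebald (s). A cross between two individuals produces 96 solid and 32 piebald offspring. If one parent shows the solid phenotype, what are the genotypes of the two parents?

Observed offspring: 96 solid, 32 piebald
The observed ratio simplifies to 3:1. Piebald (ss) offspring appear, so each parent must contribute one s allele. The parent stated to show solid carries S, so it is Ss. The other parent is then either Ss or ss: Ss × ss would give a 1:1 split, whereas Ss × Ss gives 3:1 — matching the data. So both parents are heterozygous (Ss × Ss).
Parent genotypes: Ss × Ss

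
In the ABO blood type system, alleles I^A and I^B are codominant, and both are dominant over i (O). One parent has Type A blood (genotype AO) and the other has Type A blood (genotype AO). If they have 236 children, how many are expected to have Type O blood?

Cross: AO × AO
Possible offspring genotypes: 1 AA, 2 AO, 1 OO
Blood type counts: 3 Type A, 1 Type O
Probability of Type O: 1/4
Expected count = 1/4 × 236 = 59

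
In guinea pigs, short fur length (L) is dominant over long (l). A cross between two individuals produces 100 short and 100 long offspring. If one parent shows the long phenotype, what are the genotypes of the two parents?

Observed offspring: 100 short, 100 long
The observed ratio simplifies to 1:1. One parent shows long, so its genotype must be ll. A 1:1 offspring split requires the other parent to be heterozygous (Ll).
Parent genotypes: ll × Ll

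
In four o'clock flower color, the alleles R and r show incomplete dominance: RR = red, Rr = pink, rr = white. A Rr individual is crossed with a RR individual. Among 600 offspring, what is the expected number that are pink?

Punnett square for Rr × RR:
Offspring genotypes: 2 RR, 2 Rr
Phenotype counts: 2 red, 2 pink
pink: 2 out of 4 → fraction 1/2
Expected count = 1/2 × 600 = 300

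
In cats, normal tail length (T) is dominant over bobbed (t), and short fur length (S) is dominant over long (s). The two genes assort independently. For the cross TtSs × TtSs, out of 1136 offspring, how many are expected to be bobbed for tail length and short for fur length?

Dihybrid cross TtSs × TtSs — consider each gene separately:
tail length: Tt × Tt → 1 TT, 2 Tt, 1 tt → 3 T_ : 1 tt (out of 4)
fur length: Ss × Ss → 1 SS, 2 Ss, 1 ss → 3 S_ : 1 ss (out of 4)
Looking for: bobbed (tt) and short (S_)
P(bobbed) = 1/4, P(short) = 3/4
P(both) = 1/4 × 3/4 = 3/16
Expected count = 3/16 × 1136 = 213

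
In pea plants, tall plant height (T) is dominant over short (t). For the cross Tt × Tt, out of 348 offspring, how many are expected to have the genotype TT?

Punnett square for Tt × Tt:
Offspring genotypes: 1 TT, 2 Tt, 1 tt
Total offspring: 4
Count with target: 1
Probability: 1/4
Expected count = 1/4 × 348 = 87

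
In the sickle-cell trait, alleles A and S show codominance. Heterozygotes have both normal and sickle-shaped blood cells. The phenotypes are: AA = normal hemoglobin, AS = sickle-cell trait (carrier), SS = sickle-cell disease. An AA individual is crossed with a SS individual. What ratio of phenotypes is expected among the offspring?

Punnett square for AA × SS:
Offspring genotypes: 4 AS
Phenotype counts: 4 sickle-cell trait (carrier)
Ratio: all sickle-cell trait (carrier)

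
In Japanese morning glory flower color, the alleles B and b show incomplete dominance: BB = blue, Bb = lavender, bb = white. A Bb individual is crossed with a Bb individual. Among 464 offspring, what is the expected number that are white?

Punnett square for Bb × Bb:
Offspring genotypes: 1 BB, 2 Bb, 1 bb
Phenotype counts: 1 blue, 2 lavender, 1 white
white: 1 out of 4 → fraction 1/4
Expected count = 1/4 × 464 = 116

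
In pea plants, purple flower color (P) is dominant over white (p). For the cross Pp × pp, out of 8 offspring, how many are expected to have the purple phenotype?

Punnett square for Pp × pp:
Offspring genotypes: 2 Pp, 2 pp
Total offspring: 4
Count with target: 2
Probability: 2/4 = 1/2
Expected count = 1/2 × 8 = 4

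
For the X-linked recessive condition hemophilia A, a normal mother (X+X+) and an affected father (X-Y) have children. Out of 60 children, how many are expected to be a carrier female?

Cross: X+X+ × X-Y
Offspring: 2 X+X-, 2 X+Y
Probability of a carrier female: 2/4 = 1/2
Expected count = 1/2 × 60 = 30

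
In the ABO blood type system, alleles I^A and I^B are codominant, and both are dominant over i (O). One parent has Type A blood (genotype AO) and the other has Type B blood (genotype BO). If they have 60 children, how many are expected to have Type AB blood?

Cross: AO × BO
Possible offspring genotypes: 1 AB, 1 AO, 1 BO, 1 OO
Blood type counts: 1 Type AB, 1 Type A, 1 Type B, 1 Type O
Probability of Type AB: 1/4
Expected count = 1/4 × 60 = 15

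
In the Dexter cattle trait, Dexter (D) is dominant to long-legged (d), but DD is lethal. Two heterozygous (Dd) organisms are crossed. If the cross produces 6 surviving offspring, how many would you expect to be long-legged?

Cross: Dd × Dd
Punnett square offspring (before lethality): 1 DD, 2 Dd, 1 dd
The DD genotype is lethal (embryos die); surviving offspring: 2 Dd, 1 dd
long-legged: 1 out of 3 → fraction 1/3
Expected count = 1/3 × 6 = 2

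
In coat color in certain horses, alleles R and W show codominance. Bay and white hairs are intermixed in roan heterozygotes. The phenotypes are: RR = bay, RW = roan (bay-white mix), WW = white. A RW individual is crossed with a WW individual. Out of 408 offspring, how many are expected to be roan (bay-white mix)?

Punnett square for RW × WW:
Offspring genotypes: 2 RW, 2 WW
Phenotype counts: 2 roan (bay-white mix), 2 white
roan (bay-white mix): 2 out of 4 → fraction 1/2
Expected count = 1/2 × 408 = 204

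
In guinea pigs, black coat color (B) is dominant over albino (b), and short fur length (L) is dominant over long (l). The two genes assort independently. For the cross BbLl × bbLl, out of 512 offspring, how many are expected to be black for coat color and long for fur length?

Dihybrid cross BbLl × bbLl — consider each gene separately:
coat color: Bb × bb → 2 Bb, 2 bb → 2 B_ : 2 bb (out of 4)
fur length: Ll × Ll → 1 LL, 2 Ll, 1 ll → 3 L_ : 1 ll (out of 4)
Looking for: black (B_) and long (ll)
P(black) = 2/4, P(long) = 1/4
P(both) = 2/4 × 1/4 = 2/16 = 1/8
Expected count = 1/8 × 512 = 64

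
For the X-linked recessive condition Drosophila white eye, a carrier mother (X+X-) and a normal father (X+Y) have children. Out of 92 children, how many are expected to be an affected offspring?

Cross: X+X- × X+Y
Offspring: 1 X+X+, 1 X+Y, 1 X+X-, 1 X-Y
Probability of an affected offspring: 1/4
Expected count = 1/4 × 92 = 23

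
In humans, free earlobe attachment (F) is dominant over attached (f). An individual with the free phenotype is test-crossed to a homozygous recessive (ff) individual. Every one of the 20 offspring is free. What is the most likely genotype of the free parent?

Test cross: ? × ff
All offspring are free.
If the unknown parent were heterozygous (Ff), about half of 20 offspring would be attached; none are. The unknown parent is most likely homozygous dominant (FF).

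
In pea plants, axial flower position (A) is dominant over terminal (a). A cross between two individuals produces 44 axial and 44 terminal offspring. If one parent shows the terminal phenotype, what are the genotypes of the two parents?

Observed offspring: 44 axial, 44 terminal
The observed ratio simplifies to 1:1. One parent shows terminal, so its genotype must be aa. A 1:1 offspring split requires the other parent to be heterozygous (Aa).
Parent genotypes: aa × Aa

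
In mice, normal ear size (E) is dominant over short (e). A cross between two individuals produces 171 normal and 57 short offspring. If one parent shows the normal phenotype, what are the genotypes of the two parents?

Observed offspring: 171 normal, 57 short
The observed ratio simplifies to 3:1. Short (ee) offspring appear, so each parent must contribute one e allele. The parent stated to show normal carries E, so it is Ee. The other parent is then either Ee or ee: Ee × ee would give a 1:1 split, whereas Ee × Ee gives 3:1 — matching the data. So both parents are heterozygous (Ee × Ee).
Parent genotypes: Ee × Ee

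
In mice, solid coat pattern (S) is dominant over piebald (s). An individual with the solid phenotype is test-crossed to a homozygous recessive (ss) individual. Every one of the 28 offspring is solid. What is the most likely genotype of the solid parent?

Test cross: ? × ss
All offspring are solid.
If the unknown parent were heterozygous (Ss), about half of 28 offspring would be piebald; none are. The unknown parent is most likely homozygous dominant (SS).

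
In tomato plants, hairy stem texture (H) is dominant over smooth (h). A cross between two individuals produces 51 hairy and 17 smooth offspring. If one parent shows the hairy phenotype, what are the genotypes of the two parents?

Observed offspring: 51 hairy, 17 smooth
The observed ratio simplifies to 3:1. Smooth (hh) offspring appear, so each parent must contribute one h allele. The parent stated to show hairy carries H, so it is Hh. The other parent is then either Hh or hh: Hh × hh would give a 1:1 split, whereas Hh × Hh gives 3:1 — matching the data. So both parents are heterozygous (Hh × Hh).
Parent genotypes: Hh × Hh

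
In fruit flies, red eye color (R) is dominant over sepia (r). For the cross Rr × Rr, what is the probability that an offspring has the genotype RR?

Punnett square for Rr × Rr:
Offspring genotypes: 1 RR, 2 Rr, 1 rr
Total offspring: 4
Count with target: 1
Probability: 1/4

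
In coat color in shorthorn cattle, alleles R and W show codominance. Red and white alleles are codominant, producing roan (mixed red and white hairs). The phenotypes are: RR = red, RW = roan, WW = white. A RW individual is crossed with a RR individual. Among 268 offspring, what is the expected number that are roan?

Punnett square for RW × RR:
Offspring genotypes: 2 RR, 2 RW
Phenotype counts: 2 red, 2 roan
roan: 2 out of 4 → fraction 1/2
Expected count = 1/2 × 268 = 134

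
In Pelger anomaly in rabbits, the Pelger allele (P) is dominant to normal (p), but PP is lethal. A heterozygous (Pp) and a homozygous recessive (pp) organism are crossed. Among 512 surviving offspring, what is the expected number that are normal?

Cross: Pp × pp
Punnett square offspring (before lethality): 2 Pp, 2 pp
No PP offspring are produced in this cross.
normal: 2 out of 4 → fraction 1/2
Expected count = 1/2 × 512 = 256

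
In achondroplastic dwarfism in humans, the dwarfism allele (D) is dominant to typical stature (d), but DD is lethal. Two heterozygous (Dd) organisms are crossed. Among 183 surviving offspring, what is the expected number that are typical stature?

Cross: Dd × Dd
Punnett square offspring (before lethality): 1 DD, 2 Dd, 1 dd
The DD genotype is lethal (embryos die); surviving offspring: 2 Dd, 1 dd
typical stature: 1 out of 3 → fraction 1/3
Expected count = 1/3 × 183 = 61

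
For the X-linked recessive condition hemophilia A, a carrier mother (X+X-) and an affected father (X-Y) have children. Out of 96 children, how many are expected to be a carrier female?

Cross: X+X- × X-Y
Offspring: 1 X+X-, 1 X+Y, 1 X-X-, 1 X-Y
Probability of a carrier female: 1/4
Expected count = 1/4 × 96 = 24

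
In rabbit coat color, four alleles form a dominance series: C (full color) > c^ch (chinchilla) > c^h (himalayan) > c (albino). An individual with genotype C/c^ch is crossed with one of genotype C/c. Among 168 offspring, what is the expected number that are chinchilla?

Cross: C/c^ch × C/c
Allele dominance: C > c^ch > c^h > c
Offspring genotypes: 1 C/C, 1 C/c, 1 C/c^ch, 1 c^ch/c
Phenotype counts: 3 full color, 1 chinchilla
chinchilla: 1 out of 4 → fraction 1/4
Expected count = 1/4 × 168 = 42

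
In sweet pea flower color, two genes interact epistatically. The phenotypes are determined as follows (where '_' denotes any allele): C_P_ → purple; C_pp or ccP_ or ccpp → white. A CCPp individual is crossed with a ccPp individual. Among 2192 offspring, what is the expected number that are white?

Cross: CCPp × ccPp — consider each gene separately:
C gene: CC × cc → 4 Cc → 4 C_ (out of 4)
P gene: Pp × Pp → 1 PP, 2 Pp, 1 pp → 3 P_ : 1 pp (out of 4)
Genotype classes (out of 4 × 4 = 16): C_P_ = 4×3 = 12; C_pp = 4×1 = 4
Apply the phenotype rules: C_P_ (12) → purple; C_pp (4) → white
Phenotype counts (out of 16): 12 purple, 4 white
white: 4 out of 16 → fraction 1/4
Expected count = 1/4 × 2192 = 548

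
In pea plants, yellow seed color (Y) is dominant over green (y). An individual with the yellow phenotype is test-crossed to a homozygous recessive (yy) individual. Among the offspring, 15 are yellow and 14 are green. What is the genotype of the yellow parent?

Test cross: ? × yy
Offspring: 15 yellow, 14 green — approximately 1:1.
A 1:1 ratio in a test cross indicates the unknown parent is heterozygous (Yy).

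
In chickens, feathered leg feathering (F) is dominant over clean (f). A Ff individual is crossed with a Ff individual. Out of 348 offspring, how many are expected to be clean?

Punnett square for Ff × Ff:
Offspring genotypes: 1 FF, 2 Ff, 1 ff
feathered: 3, clean: 1
clean: 1 out of 4 → fraction 1/4
Expected count = 1/4 × 348 = 87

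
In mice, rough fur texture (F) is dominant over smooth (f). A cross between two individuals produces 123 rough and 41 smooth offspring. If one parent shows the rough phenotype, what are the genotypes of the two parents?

Observed offspring: 123 rough, 41 smooth
The observed ratio simplifies to 3:1. Smooth (ff) offspring appear, so each parent must contribute one f allele. The parent stated to show rough carries F, so it is Ff. The other parent is then either Ff or ff: Ff × ff would give a 1:1 split, whereas Ff × Ff gives 3:1 — matching the data. So both parents are heterozygous (Ff × Ff).
Parent genotypes: Ff × Ff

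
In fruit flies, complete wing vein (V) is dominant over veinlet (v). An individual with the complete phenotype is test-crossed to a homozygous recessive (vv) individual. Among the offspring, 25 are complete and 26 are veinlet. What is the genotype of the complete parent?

Test cross: ? × vv
Offspring: 25 complete, 26 veinlet — approximately 1:1.
A 1:1 ratio in a test cross indicates the unknown parent is heterozygous (Vv).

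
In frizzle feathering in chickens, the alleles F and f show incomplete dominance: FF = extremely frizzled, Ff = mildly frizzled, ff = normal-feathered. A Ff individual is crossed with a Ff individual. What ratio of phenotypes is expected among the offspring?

Punnett square for Ff × Ff:
Offspring genotypes: 1 FF, 2 Ff, 1 ff
Phenotype counts: 1 extremely frizzled, 2 mildly frizzled, 1 normal-feathered
Ratio: 1 extremely frizzled : 2 mildly frizzled : 1 normal-feathered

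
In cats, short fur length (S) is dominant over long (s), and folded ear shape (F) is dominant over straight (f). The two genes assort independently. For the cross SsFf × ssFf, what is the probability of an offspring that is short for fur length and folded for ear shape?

Dihybrid cross SsFf × ssFf — consider each gene separately:
fur length: Ss × ss → 2 Ss, 2 ss → 2 S_ : 2 ss (out of 4)
ear shape: Ff × Ff → 1 FF, 2 Ff, 1 ff → 3 F_ : 1 ff (out of 4)
Looking for: short (S_) and folded (F_)
P(short) = 2/4, P(folded) = 3/4
P(both) = 2/4 × 3/4 = 6/16 = 3/8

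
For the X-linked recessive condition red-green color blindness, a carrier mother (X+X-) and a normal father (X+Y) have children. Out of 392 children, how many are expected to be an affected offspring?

Cross: X+X- × X+Y
Offspring: 1 X+X+, 1 X+Y, 1 X+X-, 1 X-Y
Probability of an affected offspring: 1/4
Expected count = 1/4 × 392 = 98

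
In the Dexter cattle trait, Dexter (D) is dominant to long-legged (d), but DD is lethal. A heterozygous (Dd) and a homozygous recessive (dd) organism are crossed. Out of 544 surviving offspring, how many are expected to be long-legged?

Cross: Dd × dd
Punnett square offspring (before lethality): 2 Dd, 2 dd
No DD offspring are produced in this cross.
long-legged: 2 out of 4 → fraction 1/2
Expected count = 1/2 × 544 = 272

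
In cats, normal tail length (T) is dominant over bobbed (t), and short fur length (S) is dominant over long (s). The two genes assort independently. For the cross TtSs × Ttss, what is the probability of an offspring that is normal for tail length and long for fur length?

Dihybrid cross TtSs × Ttss — consider each gene separately:
tail length: Tt × Tt → 1 TT, 2 Tt, 1 tt → 3 T_ : 1 tt (out of 4)
fur length: Ss × ss → 2 Ss, 2 ss → 2 S_ : 2 ss (out of 4)
Looking for: normal (T_) and long (ss)
P(normal) = 3/4, P(long) = 2/4
P(both) = 3/4 × 2/4 = 6/16 = 3/8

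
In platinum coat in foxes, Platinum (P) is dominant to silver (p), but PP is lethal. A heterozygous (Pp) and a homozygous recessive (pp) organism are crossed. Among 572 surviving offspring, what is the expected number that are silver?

Cross: Pp × pp
Punnett square offspring (before lethality): 2 Pp, 2 pp
No PP offspring are produced in this cross.
silver: 2 out of 4 → fraction 1/2
Expected count = 1/2 × 572 = 286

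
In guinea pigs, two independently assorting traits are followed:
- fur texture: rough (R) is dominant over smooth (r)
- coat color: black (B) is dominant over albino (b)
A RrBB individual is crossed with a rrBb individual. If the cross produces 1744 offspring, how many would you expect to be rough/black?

Dihybrid cross RrBB × rrBb — consider each gene separately:
fur texture: Rr × rr → 2 Rr, 2 rr → 2 R_ : 2 rr (out of 4)
coat color: BB × Bb → 2 BB, 2 Bb → 4 B_ (out of 4)
Combine (counts out of 4 × 4 = 16): rough/black (R_B_) = 2×4 = 8; smooth/black (rrB_) = 2×4 = 8
Phenotype counts (out of 16): 8 rough/black, 8 smooth/black
rough/black: 8 out of 16 → fraction 1/2
Expected count = 1/2 × 1744 = 872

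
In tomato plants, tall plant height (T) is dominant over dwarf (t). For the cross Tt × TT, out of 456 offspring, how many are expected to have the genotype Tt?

Punnett square for Tt × TT:
Offspring genotypes: 2 TT, 2 Tt
Total offspring: 4
Count with target: 2
Probability: 2/4 = 1/2
Expected count = 1/2 × 456 = 228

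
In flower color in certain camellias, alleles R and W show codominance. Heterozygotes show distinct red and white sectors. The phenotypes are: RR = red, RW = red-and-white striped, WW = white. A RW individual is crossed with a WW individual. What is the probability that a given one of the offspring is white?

Punnett square for RW × WW:
Offspring genotypes: 2 RW, 2 WW
Phenotype counts: 2 red-and-white striped, 2 white
white: 2 out of 4
Probability: 2/4 = 1/2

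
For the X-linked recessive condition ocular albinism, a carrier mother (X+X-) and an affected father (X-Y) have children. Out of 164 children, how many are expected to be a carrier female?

Cross: X+X- × X-Y
Offspring: 1 X+X-, 1 X+Y, 1 X-X-, 1 X-Y
Probability of a carrier female: 1/4
Expected count = 1/4 × 164 = 41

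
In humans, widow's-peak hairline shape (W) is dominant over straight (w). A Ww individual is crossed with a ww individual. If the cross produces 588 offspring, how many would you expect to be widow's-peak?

Punnett square for Ww × ww:
Offspring genotypes: 2 Ww, 2 ww
widow's-peak: 2, straight: 2
widow's-peak: 2 out of 4 → fraction 1/2
Expected count = 1/2 × 588 = 294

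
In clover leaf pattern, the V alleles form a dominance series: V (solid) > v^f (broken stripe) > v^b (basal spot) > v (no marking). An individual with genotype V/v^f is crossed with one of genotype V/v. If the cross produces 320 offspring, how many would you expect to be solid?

Cross: V/v^f × V/v
Allele dominance: V > v^f > v^b > v
Offspring genotypes: 1 V/V, 1 V/v, 1 V/v^f, 1 v^f/v
Phenotype counts: 3 solid, 1 broken stripe
solid: 3 out of 4 → fraction 3/4
Expected count = 3/4 × 320 = 240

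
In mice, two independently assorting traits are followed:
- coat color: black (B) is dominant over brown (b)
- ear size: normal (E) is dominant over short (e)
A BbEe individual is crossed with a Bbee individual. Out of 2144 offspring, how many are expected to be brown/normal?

Dihybrid cross BbEe × Bbee — consider each gene separately:
coat color: Bb × Bb → 1 BB, 2 Bb, 1 bb → 3 B_ : 1 bb (out of 4)
ear size: Ee × ee → 2 Ee, 2 ee → 2 E_ : 2 ee (out of 4)
Combine (counts out of 4 × 4 = 16): black/normal (B_E_) = 3×2 = 6; black/short (B_ee) = 3×2 = 6; brown/normal (bbE_) = 1×2 = 2; brown/short (bbee) = 1×2 = 2
Phenotype counts (out of 16): 6 black/normal, 6 black/short, 2 brown/normal, 2 brown/short
brown/normal: 2 out of 16 → fraction 1/8
Expected count = 1/8 × 2144 = 268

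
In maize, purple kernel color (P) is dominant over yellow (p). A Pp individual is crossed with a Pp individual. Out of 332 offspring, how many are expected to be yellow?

Punnett square for Pp × Pp:
Offspring genotypes: 1 PP, 2 Pp, 1 pp
purple: 3, yellow: 1
yellow: 1 out of 4 → fraction 1/4
Expected count = 1/4 × 332 = 83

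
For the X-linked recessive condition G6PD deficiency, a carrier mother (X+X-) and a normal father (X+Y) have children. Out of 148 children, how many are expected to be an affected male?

Cross: X+X- × X+Y
Offspring: 1 X+X+, 1 X+Y, 1 X+X-, 1 X-Y
Probability of an affected male: 1/4
Expected count = 1/4 × 148 = 37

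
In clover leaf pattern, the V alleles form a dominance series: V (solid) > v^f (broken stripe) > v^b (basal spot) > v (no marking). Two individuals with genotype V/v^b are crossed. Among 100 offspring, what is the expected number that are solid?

Cross: V/v^b × V/v^b
Allele dominance: V > v^f > v^b > v
Offspring genotypes: 1 V/V, 2 V/v^b, 1 v^b/v^b
Phenotype counts: 3 solid, 1 basal spot
solid: 3 out of 4 → fraction 3/4
Expected count = 3/4 × 100 = 75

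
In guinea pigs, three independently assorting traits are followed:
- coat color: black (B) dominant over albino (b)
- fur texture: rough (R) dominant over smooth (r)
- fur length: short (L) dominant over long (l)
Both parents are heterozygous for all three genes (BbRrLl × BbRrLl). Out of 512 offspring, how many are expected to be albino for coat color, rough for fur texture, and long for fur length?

Trihybrid cross: BbRrLl × BbRrLl
Each trait segregates independently with a 3:1 phenotypic ratio, so each gene contributes 3/4 (dominant) or 1/4 (recessive).
Target: albino (coat color), rough (fur texture), long (fur length)
Probability = product of independent per-trait probabilities
= 1/4 × 3/4 × 1/4 = 3/64
Expected count = 3/64 × 512 = 24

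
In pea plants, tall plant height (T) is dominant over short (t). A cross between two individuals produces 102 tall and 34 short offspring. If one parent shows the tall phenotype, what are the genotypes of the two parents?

Observed offspring: 102 tall, 34 short
The observed ratio simplifies to 3:1. Short (tt) offspring appear, so each parent must contribute one t allele. The parent stated to show tall carries T, so it is Tt. The other parent is then either Tt or tt: Tt × tt would give a 1:1 split, whereas Tt × Tt gives 3:1 — matching the data. So both parents are heterozygous (Tt × Tt).
Parent genotypes: Tt × Tt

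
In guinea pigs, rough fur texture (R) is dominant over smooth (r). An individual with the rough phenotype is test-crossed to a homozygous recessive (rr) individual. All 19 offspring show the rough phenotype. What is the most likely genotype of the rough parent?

Test cross: ? × rr
All offspring are rough.
If the unknown parent were heterozygous (Rr), about half of 19 offspring would be smooth; none are. The unknown parent is most likely homozygous dominant (RR).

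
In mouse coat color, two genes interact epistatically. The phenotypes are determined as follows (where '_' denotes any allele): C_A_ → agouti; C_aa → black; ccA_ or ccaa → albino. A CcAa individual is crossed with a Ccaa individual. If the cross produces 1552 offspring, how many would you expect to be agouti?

Cross: CcAa × Ccaa — consider each gene separately:
C gene: Cc × Cc → 1 CC, 2 Cc, 1 cc → 3 C_ : 1 cc (out of 4)
A gene: Aa × aa → 2 Aa, 2 aa → 2 A_ : 2 aa (out of 4)
Genotype classes (out of 4 × 4 = 16): C_A_ = 3×2 = 6; C_aa = 3×2 = 6; ccA_ = 1×2 = 2; ccaa = 1×2 = 2
Apply the phenotype rules: C_A_ (6) → agouti; C_aa (6) → black; ccA_ (2) + ccaa (2) → albino
Phenotype counts (out of 16): 6 agouti, 6 black, 4 albino
agouti: 6 out of 16 → fraction 3/8
Expected count = 3/8 × 1552 = 582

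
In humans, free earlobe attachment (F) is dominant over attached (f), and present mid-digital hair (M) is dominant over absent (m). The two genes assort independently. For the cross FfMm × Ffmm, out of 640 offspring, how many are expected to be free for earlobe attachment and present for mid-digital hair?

Dihybrid cross FfMm × Ffmm — consider each gene separately:
earlobe attachment: Ff × Ff → 1 FF, 2 Ff, 1 ff → 3 F_ : 1 ff (out of 4)
mid-digital hair: Mm × mm → 2 Mm, 2 mm → 2 M_ : 2 mm (out of 4)
Looking for: free (F_) and present (M_)
P(free) = 3/4, P(present) = 2/4
P(both) = 3/4 × 2/4 = 6/16 = 3/8
Expected count = 3/8 × 640 = 240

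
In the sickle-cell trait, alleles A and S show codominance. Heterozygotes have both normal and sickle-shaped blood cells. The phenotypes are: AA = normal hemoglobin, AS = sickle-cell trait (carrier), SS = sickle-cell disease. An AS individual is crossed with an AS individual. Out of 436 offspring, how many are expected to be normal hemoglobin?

Punnett square for AS × AS:
Offspring genotypes: 1 AA, 2 AS, 1 SS
Phenotype counts: 1 normal hemoglobin, 2 sickle-cell trait (carrier), 1 sickle-cell disease
normal hemoglobin: 1 out of 4 → fraction 1/4
Expected count = 1/4 × 436 = 109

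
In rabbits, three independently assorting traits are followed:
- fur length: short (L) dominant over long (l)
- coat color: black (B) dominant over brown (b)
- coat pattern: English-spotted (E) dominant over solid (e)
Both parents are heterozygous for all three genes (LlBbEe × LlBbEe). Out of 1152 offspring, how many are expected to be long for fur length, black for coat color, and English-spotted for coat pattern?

Trihybrid cross: LlBbEe × LlBbEe
Each trait segregates independently with a 3:1 phenotypic ratio, so each gene contributes 3/4 (dominant) or 1/4 (recessive).
Target: long (fur length), black (coat color), English-spotted (coat pattern)
Probability = product of independent per-trait probabilities
= 1/4 × 3/4 × 3/4 = 9/64
Expected count = 9/64 × 1152 = 162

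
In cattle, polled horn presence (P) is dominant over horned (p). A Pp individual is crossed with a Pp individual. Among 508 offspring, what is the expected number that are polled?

Punnett square for Pp × Pp:
Offspring genotypes: 1 PP, 2 Pp, 1 pp
polled: 3, horned: 1
polled: 3 out of 4 → fraction 3/4
Expected count = 3/4 × 508 = 381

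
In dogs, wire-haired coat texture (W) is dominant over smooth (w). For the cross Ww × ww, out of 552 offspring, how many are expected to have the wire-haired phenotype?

Punnett square for Ww × ww:
Offspring genotypes: 2 Ww, 2 ww
Total offspring: 4
Count with target: 2
Probability: 2/4 = 1/2
Expected count = 1/2 × 552 = 276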